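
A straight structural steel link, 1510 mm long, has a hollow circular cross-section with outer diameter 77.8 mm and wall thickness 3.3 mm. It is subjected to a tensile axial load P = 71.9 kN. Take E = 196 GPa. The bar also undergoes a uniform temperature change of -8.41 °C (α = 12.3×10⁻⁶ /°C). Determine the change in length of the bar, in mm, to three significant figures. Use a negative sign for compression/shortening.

0.561 mm

A = 772.4 mm².
δ_mech = NL/(AE) = 71900·1510/(772.4·196000) = 0.7172 mm.
δ_thermal = αLΔT = 12.3e-6·1510·-8.41 = -0.1562 mm.
δ = δ_mech + δ_thermal = 0.561 mm.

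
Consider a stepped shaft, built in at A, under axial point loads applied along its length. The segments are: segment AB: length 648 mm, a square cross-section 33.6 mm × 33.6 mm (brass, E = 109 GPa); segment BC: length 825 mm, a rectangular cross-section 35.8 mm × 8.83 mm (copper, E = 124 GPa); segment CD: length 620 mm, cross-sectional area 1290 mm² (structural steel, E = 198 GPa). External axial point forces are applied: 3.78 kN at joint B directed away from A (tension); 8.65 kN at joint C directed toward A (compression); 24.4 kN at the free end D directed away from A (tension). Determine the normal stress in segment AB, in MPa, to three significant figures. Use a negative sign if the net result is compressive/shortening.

Internal axial forces (sectioning from the free end, tension +): N_CD = 24.4 kN, N_BC = 15.75 kN, N_AB = 19.53 kN.
A_AB = 1129 mm².
σ_AB = N_AB/A_AB = 19530/1129 = 17.3 MPa.

17.3 MPa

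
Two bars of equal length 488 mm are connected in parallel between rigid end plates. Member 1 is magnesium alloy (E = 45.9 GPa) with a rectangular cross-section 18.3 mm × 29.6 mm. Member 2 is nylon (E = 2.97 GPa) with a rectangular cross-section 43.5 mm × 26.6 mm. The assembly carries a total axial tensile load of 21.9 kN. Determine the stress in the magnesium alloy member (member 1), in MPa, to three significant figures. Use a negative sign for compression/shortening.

35.5 MPa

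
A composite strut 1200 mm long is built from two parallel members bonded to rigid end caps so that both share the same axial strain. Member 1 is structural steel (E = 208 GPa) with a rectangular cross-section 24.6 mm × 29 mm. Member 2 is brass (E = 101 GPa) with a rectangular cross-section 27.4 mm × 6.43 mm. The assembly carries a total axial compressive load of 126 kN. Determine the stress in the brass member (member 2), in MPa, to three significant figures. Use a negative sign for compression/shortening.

A_1 = 713.4 mm².
A_2 = 176.2 mm².
Equal strain + equilibrium ⇒ each member carries load in proportion to AE: A₁E₁ = 148400000 N, A₂E₂ = 17790000 N, ΣAE = 166200000 N.
σ₂ = P·E₂/ΣAE = -126000·101000/166200000 = -76.58 MPa.

-76.6 MPa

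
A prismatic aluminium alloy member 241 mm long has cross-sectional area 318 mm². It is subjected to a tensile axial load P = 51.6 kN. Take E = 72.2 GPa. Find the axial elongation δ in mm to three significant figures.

δ_mech = NL/(AE) = 51600·241/(318·72200) = 0.5416 mm.

0.542 mm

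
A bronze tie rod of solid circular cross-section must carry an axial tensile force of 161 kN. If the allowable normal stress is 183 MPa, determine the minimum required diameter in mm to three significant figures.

33.5 mm

Required area A ≥ P/σ_allow = 161000/183 = 879.8 mm².
For a solid circular section, d ≥ √(4A/π) = 33.47 mm.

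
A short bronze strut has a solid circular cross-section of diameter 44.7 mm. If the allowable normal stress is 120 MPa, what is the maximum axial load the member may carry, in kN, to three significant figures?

A = 1569 mm².
P_max = σ_allow · A = 120 · 1569 = 188300 N = 188.3 kN.

188 kN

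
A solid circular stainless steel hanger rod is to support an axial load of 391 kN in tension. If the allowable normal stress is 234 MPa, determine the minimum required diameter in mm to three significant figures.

46.1 mm

Required area A ≥ P/σ_allow = 391000/234 = 1671 mm².
For a solid circular section, d ≥ √(4A/π) = 46.12 mm.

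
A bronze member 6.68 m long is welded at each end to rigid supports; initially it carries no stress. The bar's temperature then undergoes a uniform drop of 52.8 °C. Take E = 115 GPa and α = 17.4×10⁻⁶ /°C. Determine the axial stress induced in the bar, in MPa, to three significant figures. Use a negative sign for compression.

106 MPa

Free thermal expansion αLΔT = 17.4e-6 · 6680 · -52.8 = -6.137 mm.
The walls impose strain ε = −(-6.137)/6680 = 9.1872e-04; σ = Eε = 115000 · 9.1872e-04 = 105.7 MPa.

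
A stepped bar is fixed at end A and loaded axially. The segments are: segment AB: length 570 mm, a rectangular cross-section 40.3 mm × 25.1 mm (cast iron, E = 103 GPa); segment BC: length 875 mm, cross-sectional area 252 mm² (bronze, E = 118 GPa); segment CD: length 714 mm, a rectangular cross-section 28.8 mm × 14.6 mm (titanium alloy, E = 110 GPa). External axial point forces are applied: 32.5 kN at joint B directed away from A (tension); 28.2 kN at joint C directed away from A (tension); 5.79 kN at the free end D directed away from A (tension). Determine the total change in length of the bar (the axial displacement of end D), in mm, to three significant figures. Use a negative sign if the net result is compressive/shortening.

1.45 mm

Internal axial forces (sectioning from the free end, tension +): N_CD = 5.79 kN, N_BC = 33.99 kN, N_AB = 66.49 kN.
A_AB = 1012 mm².
A_CD = 420.5 mm².
δ_AB = 66490·570/(1012·103000) = 0.3638 mm
δ_BC = 33990·875/(252·118000) = 1 mm
δ_CD = 5790·714/(420.5·110000) = 0.08938 mm
δ = Σδ_i = 1.453 mm.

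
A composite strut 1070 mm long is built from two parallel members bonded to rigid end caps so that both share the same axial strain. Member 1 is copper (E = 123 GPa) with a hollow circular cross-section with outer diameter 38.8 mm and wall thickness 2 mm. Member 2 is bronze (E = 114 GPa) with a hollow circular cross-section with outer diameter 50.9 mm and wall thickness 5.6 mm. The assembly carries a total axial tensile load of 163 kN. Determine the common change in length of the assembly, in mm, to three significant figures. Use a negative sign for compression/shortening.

1.46 mm

A_1 = 231.2 mm².
A_2 = 797 mm².
Equal strain + equilibrium ⇒ each member carries load in proportion to AE: A₁E₁ = 28440000 N, A₂E₂ = 90850000 N, ΣAE = 119300000 N.
δ = PL/ΣAE = 163000·1070/119300000 = 1.462 mm.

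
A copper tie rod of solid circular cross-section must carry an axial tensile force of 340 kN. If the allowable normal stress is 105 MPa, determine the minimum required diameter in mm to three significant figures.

Required area A ≥ P/σ_allow = 340000/105 = 3238 mm².
For a solid circular section, d ≥ √(4A/π) = 64.21 mm.

64.2 mm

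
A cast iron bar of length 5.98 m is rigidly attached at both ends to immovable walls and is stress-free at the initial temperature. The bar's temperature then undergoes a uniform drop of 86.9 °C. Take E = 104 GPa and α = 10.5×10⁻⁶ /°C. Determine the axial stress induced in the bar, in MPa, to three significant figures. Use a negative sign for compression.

Free thermal expansion αLΔT = 10.5e-6 · 5980 · -86.9 = -5.456 mm.
The walls impose strain ε = −(-5.456)/5980 = 9.1245e-04; σ = Eε = 104000 · 9.1245e-04 = 94.89 MPa.

94.9 MPa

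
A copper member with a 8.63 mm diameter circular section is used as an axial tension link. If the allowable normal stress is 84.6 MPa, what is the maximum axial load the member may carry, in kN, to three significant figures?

4.95 kN

A = 58.49 mm².
P_max = σ_allow · A = 84.6 · 58.49 = 4949 N = 4.949 kN.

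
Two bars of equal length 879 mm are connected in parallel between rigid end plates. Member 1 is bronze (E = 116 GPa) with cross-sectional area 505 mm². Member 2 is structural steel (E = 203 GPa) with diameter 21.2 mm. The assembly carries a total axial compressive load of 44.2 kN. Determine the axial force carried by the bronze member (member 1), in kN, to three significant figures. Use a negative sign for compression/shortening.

-19.9 kN

A_2 = 353 mm².
Equal strain + equilibrium ⇒ each member carries load in proportion to AE: A₁E₁ = 58580000 N, A₂E₂ = 71660000 N, ΣAE = 130200000 N.
F₁ = P·A₁E₁/ΣAE = -44200·58580000/130200000 = -19880 N.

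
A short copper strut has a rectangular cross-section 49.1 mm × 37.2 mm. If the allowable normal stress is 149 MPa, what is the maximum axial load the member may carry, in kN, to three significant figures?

A = 1827 mm².
P_max = σ_allow · A = 149 · 1827 = 272200 N = 272.2 kN.

272 kN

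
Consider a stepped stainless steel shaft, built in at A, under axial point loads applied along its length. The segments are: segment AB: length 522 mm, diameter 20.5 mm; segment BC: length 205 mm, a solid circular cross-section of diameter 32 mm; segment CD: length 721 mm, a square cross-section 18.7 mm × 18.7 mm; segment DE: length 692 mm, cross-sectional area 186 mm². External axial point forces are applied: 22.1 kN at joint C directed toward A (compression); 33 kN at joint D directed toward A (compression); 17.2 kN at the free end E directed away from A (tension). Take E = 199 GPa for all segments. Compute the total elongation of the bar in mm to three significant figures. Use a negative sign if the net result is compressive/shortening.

-0.192 mm

Internal axial forces (sectioning from the free end, tension +): N_DE = 17.2 kN, N_CD = -15.8 kN, N_BC = -37.9 kN, N_AB = -37.9 kN.
A_AB = 330.1 mm².
A_BC = 804.2 mm².
A_CD = 349.7 mm².
δ_AB = -37900·522/(330.1·199000) = -0.3012 mm
δ_BC = -37900·205/(804.2·199000) = -0.04855 mm
δ_CD = -15800·721/(349.7·199000) = -0.1637 mm
δ_DE = 17200·692/(186·199000) = 0.3216 mm
δ = Σδ_i = -0.1919 mm.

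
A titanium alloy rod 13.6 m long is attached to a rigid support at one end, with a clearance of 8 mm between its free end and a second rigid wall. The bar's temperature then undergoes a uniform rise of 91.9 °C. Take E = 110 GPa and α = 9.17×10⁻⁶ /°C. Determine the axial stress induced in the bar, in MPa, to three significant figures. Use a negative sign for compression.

Free thermal expansion αLΔT = 9.17e-6 · 13600 · 91.9 = 11.46 mm.
The walls engage after the gap closes; constrained expansion = 11.46 − 8 = 3.461 mm.
The walls impose strain ε = −(3.461)/13600 = -2.5449e-04; σ = Eε = 110000 · -2.5449e-04 = -27.99 MPa.

-28.0 MPa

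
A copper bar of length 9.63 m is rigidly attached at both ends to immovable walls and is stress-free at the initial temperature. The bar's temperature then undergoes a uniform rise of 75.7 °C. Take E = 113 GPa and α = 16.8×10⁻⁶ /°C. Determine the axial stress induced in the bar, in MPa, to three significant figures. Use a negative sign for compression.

Free thermal expansion αLΔT = 16.8e-6 · 9630 · 75.7 = 12.25 mm.
The walls impose strain ε = −(12.25)/9630 = -1.2718e-03; σ = Eε = 113000 · -1.2718e-03 = -143.7 MPa.

-144 MPa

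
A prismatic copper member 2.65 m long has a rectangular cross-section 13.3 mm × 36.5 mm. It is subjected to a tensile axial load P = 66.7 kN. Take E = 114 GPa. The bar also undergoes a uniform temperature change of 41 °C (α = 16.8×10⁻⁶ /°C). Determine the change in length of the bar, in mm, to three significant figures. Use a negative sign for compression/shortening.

A = 485.5 mm².
δ_mech = NL/(AE) = 66700·2650/(485.5·114000) = 3.194 mm.
δ_thermal = αLΔT = 16.8e-6·2650·41 = 1.825 mm.
δ = δ_mech + δ_thermal = 5.019 mm.

5.02 mm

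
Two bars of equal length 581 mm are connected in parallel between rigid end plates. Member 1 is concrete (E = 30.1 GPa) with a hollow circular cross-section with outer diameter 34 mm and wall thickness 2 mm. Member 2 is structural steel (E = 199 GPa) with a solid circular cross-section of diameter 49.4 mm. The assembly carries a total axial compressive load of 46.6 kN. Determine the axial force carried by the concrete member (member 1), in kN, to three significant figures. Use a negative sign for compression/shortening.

A_1 = 201.1 mm².
A_2 = 1917 mm².
Equal strain + equilibrium ⇒ each member carries load in proportion to AE: A₁E₁ = 6052000 N, A₂E₂ = 381400000 N, ΣAE = 387500000 N.
F₁ = P·A₁E₁/ΣAE = -46600·6052000/387500000 = -727.9 N.

-0.728 kN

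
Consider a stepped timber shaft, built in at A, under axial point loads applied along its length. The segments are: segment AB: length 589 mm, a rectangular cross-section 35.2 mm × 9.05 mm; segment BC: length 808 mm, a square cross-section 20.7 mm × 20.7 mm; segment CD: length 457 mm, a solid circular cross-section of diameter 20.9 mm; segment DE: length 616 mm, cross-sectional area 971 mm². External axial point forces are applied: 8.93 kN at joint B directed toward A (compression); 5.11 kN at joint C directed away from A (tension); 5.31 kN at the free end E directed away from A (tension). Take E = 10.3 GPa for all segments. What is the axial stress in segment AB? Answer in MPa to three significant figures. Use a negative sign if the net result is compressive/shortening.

4.68 MPa

Internal axial forces (sectioning from the free end, tension +): N_DE = 5.31 kN, N_CD = 5.31 kN, N_BC = 10.42 kN, N_AB = 1.49 kN.
A_AB = 318.6 mm².
σ_AB = N_AB/A_AB = 1490/318.6 = 4.677 MPa.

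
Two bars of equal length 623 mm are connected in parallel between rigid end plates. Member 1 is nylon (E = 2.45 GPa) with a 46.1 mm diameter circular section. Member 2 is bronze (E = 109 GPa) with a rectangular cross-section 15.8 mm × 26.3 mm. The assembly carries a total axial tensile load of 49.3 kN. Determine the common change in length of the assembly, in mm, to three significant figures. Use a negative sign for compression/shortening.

0.622 mm

A_1 = 1669 mm².
A_2 = 415.5 mm².
Equal strain + equilibrium ⇒ each member carries load in proportion to AE: A₁E₁ = 4089000 N, A₂E₂ = 45290000 N, ΣAE = 49380000 N.
δ = PL/ΣAE = 49300·623/49380000 = 0.6219 mm.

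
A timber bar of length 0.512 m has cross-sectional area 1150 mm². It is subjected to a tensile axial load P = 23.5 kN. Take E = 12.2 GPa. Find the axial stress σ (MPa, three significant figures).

20.4 MPa

σ = N/A = 23500/1150 = 20.43 MPa.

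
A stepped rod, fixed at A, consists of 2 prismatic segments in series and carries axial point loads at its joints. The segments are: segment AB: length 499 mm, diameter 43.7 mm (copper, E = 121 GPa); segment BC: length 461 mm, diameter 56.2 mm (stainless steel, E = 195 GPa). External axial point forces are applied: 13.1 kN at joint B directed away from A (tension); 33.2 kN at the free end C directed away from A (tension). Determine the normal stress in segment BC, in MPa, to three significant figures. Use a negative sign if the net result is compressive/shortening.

13.4 MPa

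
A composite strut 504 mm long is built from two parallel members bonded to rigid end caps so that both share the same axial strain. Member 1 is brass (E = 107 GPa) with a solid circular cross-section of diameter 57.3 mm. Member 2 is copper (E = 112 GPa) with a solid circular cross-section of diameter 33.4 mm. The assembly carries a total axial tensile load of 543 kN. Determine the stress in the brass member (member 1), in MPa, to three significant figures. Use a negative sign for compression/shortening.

A_1 = 2579 mm².
A_2 = 876.2 mm².
Equal strain + equilibrium ⇒ each member carries load in proportion to AE: A₁E₁ = 275900000 N, A₂E₂ = 98130000 N, ΣAE = 374000000 N.
σ₁ = P·E₁/ΣAE = 543000·107000/374000000 = 155.3 MPa.

155 MPa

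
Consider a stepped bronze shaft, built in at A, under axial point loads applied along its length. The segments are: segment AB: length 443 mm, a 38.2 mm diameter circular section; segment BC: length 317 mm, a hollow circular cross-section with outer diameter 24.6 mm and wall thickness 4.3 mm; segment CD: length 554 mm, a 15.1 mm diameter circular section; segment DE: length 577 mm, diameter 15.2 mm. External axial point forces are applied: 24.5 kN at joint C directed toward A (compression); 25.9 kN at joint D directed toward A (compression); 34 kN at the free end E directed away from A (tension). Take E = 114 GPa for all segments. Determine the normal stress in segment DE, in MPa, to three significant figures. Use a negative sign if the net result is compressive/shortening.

Internal axial forces (sectioning from the free end, tension +): N_DE = 34 kN, N_CD = 8.1 kN, N_BC = -16.4 kN, N_AB = -16.4 kN.
A_DE = 181.5 mm².
σ_DE = N_DE/A_DE = 34000/181.5 = 187.4 MPa.

187 MPa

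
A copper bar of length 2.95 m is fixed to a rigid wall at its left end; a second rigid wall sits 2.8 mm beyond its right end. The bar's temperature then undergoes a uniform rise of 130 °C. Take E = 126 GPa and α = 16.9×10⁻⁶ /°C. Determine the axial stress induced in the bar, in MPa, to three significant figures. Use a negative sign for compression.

Free thermal expansion αLΔT = 16.9e-6 · 2950 · 130 = 6.481 mm.
The walls engage after the gap closes; constrained expansion = 6.481 − 2.8 = 3.681 mm.
The walls impose strain ε = −(3.681)/2950 = -1.2478e-03; σ = Eε = 126000 · -1.2478e-03 = -157.2 MPa.

-157 MPa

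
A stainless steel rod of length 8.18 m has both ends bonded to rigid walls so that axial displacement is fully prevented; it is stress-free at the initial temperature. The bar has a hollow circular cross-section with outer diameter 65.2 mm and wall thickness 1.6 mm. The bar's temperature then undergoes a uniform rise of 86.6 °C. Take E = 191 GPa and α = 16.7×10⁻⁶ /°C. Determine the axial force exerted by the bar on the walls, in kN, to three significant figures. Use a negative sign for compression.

-88.3 kN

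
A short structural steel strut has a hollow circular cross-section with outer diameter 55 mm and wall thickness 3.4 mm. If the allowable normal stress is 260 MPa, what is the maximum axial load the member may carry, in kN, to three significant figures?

143 kN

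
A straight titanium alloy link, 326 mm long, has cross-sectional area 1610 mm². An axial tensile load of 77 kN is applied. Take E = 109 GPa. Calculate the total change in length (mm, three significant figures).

0.143 mm

δ_mech = NL/(AE) = 77000·326/(1610·109000) = 0.143 mm.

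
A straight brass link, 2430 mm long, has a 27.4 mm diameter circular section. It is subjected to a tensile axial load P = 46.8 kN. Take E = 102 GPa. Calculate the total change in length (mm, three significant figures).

A = 589.6 mm².
δ_mech = NL/(AE) = 46800·2430/(589.6·102000) = 1.891 mm.

1.89 mm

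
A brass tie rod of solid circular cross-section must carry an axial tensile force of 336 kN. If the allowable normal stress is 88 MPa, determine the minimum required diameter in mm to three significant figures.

69.7 mm

Required area A ≥ P/σ_allow = 336000/88 = 3818 mm².
For a solid circular section, d ≥ √(4A/π) = 69.72 mm.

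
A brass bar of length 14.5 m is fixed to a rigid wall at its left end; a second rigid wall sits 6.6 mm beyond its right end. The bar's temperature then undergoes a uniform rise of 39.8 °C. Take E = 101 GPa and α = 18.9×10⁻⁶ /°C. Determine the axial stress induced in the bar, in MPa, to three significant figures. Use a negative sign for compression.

Free thermal expansion αLΔT = 18.9e-6 · 14500 · 39.8 = 10.91 mm.
The walls engage after the gap closes; constrained expansion = 10.91 − 6.6 = 4.307 mm.
The walls impose strain ε = −(4.307)/14500 = -2.9705e-04; σ = Eε = 101000 · -2.9705e-04 = -30 MPa.

-30.0 MPa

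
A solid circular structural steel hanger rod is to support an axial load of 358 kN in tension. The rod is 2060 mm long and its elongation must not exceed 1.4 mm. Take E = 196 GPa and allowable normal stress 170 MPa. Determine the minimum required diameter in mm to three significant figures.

58.5 mm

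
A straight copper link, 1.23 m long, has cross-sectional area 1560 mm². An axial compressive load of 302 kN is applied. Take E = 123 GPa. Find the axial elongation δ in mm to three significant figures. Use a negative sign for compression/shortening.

δ_mech = NL/(AE) = -302000·1230/(1560·123000) = -1.936 mm.

-1.94 mm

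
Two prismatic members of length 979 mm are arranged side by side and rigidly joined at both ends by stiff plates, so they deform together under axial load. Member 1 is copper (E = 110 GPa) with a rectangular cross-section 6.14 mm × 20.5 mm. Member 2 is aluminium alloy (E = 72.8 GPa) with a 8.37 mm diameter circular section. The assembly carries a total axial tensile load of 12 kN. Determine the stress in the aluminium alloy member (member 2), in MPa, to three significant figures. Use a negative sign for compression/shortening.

48.9 MPa

A_1 = 125.9 mm².
A_2 = 55.02 mm².
Equal strain + equilibrium ⇒ each member carries load in proportion to AE: A₁E₁ = 13850000 N, A₂E₂ = 4006000 N, ΣAE = 17850000 N.
σ₂ = P·E₂/ΣAE = 12000·72800/17850000 = 48.94 MPa.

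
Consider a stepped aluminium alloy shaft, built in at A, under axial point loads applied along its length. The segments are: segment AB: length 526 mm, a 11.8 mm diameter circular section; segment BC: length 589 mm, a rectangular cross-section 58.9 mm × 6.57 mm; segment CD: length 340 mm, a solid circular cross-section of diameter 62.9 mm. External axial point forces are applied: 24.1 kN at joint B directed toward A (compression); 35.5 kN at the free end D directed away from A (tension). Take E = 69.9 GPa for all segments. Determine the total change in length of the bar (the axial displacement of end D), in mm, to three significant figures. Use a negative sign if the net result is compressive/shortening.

Internal axial forces (sectioning from the free end, tension +): N_CD = 35.5 kN, N_BC = 35.5 kN, N_AB = 11.4 kN.
A_AB = 109.4 mm².
A_BC = 387 mm².
A_CD = 3107 mm².
δ_AB = 11400·526/(109.4·69900) = 0.7844 mm
δ_BC = 35500·589/(387·69900) = 0.773 mm
δ_CD = 35500·340/(3107·69900) = 0.05557 mm
δ = Σδ_i = 1.613 mm.

1.61 mm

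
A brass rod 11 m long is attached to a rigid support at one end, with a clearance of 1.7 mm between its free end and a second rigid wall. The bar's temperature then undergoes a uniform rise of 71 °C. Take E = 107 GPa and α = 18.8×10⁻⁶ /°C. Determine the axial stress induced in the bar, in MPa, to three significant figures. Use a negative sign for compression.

Free thermal expansion αLΔT = 18.8e-6 · 11000 · 71 = 14.68 mm.
The walls engage after the gap closes; constrained expansion = 14.68 − 1.7 = 12.98 mm.
The walls impose strain ε = −(12.98)/11000 = -1.1803e-03; σ = Eε = 107000 · -1.1803e-03 = -126.3 MPa.

-126 MPa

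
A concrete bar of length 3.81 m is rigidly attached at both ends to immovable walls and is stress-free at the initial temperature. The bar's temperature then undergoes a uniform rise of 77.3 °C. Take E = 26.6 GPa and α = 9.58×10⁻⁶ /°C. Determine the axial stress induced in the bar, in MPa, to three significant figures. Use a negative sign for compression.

-19.7 MPa

Free thermal expansion αLΔT = 9.58e-6 · 3810 · 77.3 = 2.821 mm.
The walls impose strain ε = −(2.821)/3810 = -7.4053e-04; σ = Eε = 26600 · -7.4053e-04 = -19.7 MPa.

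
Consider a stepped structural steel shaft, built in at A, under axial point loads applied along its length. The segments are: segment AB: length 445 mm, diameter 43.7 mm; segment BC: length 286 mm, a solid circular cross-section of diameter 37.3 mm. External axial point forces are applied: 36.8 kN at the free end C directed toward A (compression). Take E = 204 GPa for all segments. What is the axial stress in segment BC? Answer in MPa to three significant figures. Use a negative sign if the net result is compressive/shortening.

Internal axial forces (sectioning from the free end, tension +): N_BC = -36.8 kN, N_AB = -36.8 kN.
A_BC = 1093 mm².
σ_BC = N_BC/A_BC = -36800/1093 = -33.68 MPa.

-33.7 MPa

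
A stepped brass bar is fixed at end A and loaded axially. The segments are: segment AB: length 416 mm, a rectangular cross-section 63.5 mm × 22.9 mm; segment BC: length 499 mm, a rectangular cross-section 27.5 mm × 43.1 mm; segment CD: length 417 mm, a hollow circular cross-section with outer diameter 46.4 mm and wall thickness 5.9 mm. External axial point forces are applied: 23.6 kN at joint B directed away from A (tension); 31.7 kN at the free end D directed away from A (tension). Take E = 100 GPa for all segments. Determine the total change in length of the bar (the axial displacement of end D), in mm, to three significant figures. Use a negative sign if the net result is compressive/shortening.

0.468 mm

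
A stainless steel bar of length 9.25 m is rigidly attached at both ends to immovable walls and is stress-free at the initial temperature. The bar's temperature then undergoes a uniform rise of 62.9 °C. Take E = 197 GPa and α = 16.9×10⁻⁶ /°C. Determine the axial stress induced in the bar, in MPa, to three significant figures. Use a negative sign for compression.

-209 MPa

Free thermal expansion αLΔT = 16.9e-6 · 9250 · 62.9 = 9.833 mm.
The walls impose strain ε = −(9.833)/9250 = -1.0630e-03; σ = Eε = 197000 · -1.0630e-03 = -209.4 MPa.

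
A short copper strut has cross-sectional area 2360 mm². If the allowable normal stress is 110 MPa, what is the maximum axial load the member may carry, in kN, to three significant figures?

260 kN

P_max = σ_allow · A = 110 · 2360 = 259600 N = 259.6 kN.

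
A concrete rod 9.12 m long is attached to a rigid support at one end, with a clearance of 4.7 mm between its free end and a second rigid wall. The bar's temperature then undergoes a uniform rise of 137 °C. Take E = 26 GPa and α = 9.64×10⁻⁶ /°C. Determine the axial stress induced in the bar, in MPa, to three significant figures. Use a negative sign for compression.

-20.9 MPa

Free thermal expansion αLΔT = 9.64e-6 · 9120 · 137 = 12.04 mm.
The walls engage after the gap closes; constrained expansion = 12.04 − 4.7 = 7.345 mm.
The walls impose strain ε = −(7.345)/9120 = -8.0533e-04; σ = Eε = 26000 · -8.0533e-04 = -20.94 MPa.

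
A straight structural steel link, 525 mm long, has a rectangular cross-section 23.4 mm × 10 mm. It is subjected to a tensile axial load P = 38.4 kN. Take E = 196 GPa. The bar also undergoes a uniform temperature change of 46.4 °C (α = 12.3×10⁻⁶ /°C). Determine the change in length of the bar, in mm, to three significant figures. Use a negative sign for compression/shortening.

A = 234 mm².
δ_mech = NL/(AE) = 38400·525/(234·196000) = 0.4396 mm.
δ_thermal = αLΔT = 12.3e-6·525·46.4 = 0.2996 mm.
δ = δ_mech + δ_thermal = 0.7392 mm.

0.739 mm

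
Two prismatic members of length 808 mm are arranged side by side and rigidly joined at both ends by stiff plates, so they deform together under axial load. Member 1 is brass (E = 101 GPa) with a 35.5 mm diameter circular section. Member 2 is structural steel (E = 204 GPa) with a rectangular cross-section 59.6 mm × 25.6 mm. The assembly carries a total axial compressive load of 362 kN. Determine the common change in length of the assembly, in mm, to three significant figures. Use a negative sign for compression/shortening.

-0.711 mm

A_1 = 989.8 mm².
A_2 = 1526 mm².
Equal strain + equilibrium ⇒ each member carries load in proportion to AE: A₁E₁ = 99970000 N, A₂E₂ = 311300000 N, ΣAE = 411200000 N.
δ = PL/ΣAE = -362000·808/411200000 = -0.7113 mm.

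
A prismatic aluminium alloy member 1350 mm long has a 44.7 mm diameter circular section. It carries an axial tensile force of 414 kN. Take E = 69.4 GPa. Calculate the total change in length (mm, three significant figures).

A = 1569 mm².
δ_mech = NL/(AE) = 414000·1350/(1569·69400) = 5.132 mm.

5.13 mm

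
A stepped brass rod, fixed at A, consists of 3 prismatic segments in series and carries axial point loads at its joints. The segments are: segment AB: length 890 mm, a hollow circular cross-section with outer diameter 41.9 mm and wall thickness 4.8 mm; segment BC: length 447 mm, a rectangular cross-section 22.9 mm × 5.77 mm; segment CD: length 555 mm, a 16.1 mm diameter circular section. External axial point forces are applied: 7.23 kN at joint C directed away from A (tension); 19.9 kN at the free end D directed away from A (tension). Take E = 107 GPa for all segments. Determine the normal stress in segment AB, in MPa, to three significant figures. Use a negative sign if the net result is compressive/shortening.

Internal axial forces (sectioning from the free end, tension +): N_CD = 19.9 kN, N_BC = 27.13 kN, N_AB = 27.13 kN.
A_AB = 559.5 mm².
σ_AB = N_AB/A_AB = 27130/559.5 = 48.49 MPa.

48.5 MPa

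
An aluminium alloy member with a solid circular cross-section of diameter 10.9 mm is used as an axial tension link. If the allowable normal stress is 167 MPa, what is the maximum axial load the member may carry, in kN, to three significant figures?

A = 93.31 mm².
P_max = σ_allow · A = 167 · 93.31 = 15580 N = 15.58 kN.

15.6 kN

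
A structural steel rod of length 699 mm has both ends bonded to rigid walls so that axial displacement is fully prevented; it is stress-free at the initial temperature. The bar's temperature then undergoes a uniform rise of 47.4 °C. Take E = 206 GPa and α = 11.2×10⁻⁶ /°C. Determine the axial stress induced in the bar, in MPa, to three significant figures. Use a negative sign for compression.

-109 MPa

Free thermal expansion αLΔT = 11.2e-6 · 699 · 47.4 = 0.3711 mm.
The walls impose strain ε = −(0.3711)/699 = -5.3088e-04; σ = Eε = 206000 · -5.3088e-04 = -109.4 MPa.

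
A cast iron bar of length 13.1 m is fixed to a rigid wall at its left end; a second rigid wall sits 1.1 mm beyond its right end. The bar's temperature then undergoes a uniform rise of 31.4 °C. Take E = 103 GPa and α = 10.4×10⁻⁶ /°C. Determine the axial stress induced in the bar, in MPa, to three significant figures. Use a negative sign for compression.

Free thermal expansion αLΔT = 10.4e-6 · 13100 · 31.4 = 4.278 mm.
The walls engage after the gap closes; constrained expansion = 4.278 − 1.1 = 3.178 mm.
The walls impose strain ε = −(3.178)/13100 = -2.4259e-04; σ = Eε = 103000 · -2.4259e-04 = -24.99 MPa.

-25.0 MPa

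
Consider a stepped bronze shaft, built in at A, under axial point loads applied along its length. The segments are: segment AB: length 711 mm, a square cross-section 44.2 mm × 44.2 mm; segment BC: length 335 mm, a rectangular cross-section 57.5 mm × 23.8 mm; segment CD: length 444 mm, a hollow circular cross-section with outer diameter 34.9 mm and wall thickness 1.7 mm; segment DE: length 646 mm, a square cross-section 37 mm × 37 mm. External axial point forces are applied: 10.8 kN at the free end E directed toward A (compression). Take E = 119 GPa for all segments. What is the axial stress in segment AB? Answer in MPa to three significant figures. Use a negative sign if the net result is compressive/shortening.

-5.53 MPa

Internal axial forces (sectioning from the free end, tension +): N_DE = -10.8 kN, N_CD = -10.8 kN, N_BC = -10.8 kN, N_AB = -10.8 kN.
A_AB = 1954 mm².
σ_AB = N_AB/A_AB = -10800/1954 = -5.528 MPa.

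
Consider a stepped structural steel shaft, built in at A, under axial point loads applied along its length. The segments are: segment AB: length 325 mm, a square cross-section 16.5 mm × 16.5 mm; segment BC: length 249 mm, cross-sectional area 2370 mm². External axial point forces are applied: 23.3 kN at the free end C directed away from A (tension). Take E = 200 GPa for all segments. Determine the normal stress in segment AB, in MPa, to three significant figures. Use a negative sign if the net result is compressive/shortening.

85.6 MPa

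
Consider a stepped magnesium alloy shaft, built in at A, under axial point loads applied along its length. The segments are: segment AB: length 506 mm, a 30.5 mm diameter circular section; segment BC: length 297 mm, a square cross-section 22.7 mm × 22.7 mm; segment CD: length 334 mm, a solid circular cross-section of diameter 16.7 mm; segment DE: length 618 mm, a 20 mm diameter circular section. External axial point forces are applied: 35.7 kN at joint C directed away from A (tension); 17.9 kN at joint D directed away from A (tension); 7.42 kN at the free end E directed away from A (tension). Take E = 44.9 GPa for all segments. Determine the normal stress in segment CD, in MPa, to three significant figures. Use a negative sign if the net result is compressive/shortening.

Internal axial forces (sectioning from the free end, tension +): N_DE = 7.42 kN, N_CD = 25.32 kN, N_BC = 61.02 kN, N_AB = 61.02 kN.
A_CD = 219 mm².
σ_CD = N_CD/A_CD = 25320/219 = 115.6 MPa.

116 MPa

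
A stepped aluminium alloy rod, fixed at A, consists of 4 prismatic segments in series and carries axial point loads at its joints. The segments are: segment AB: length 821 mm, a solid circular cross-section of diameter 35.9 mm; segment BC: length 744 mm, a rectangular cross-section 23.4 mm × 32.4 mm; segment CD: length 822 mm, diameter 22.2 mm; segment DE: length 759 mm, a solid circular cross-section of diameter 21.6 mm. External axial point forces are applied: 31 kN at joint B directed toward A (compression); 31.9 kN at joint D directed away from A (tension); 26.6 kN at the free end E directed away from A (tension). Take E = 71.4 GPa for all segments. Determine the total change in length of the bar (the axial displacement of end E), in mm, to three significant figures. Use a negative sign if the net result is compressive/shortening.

3.63 mm

Internal axial forces (sectioning from the free end, tension +): N_DE = 26.6 kN, N_CD = 58.5 kN, N_BC = 58.5 kN, N_AB = 27.5 kN.
A_AB = 1012 mm².
A_BC = 758.2 mm².
A_CD = 387.1 mm².
A_DE = 366.4 mm².
δ_AB = 27500·821/(1012·71400) = 0.3124 mm
δ_BC = 58500·744/(758.2·71400) = 0.804 mm
δ_CD = 58500·822/(387.1·71400) = 1.74 mm
δ_DE = 26600·759/(366.4·71400) = 0.7717 mm
δ = Σδ_i = 3.628 mm.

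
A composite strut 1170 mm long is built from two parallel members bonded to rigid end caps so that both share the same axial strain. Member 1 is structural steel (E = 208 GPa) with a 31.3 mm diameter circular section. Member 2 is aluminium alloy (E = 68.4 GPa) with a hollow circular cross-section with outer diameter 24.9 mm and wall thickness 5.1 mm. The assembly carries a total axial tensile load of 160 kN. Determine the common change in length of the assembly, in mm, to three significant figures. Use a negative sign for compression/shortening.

A_1 = 769.4 mm².
A_2 = 317.2 mm².
Equal strain + equilibrium ⇒ each member carries load in proportion to AE: A₁E₁ = 160000000 N, A₂E₂ = 21700000 N, ΣAE = 181700000 N.
δ = PL/ΣAE = 160000·1170/181700000 = 1.03 mm.

1.03 mm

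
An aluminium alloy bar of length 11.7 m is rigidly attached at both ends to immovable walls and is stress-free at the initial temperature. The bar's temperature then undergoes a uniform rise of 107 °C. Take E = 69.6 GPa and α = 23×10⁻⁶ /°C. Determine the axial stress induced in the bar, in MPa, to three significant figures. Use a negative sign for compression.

Free thermal expansion αLΔT = 23e-6 · 11700 · 107 = 28.79 mm.
The walls impose strain ε = −(28.79)/11700 = -2.4610e-03; σ = Eε = 69600 · -2.4610e-03 = -171.3 MPa.

-171 MPa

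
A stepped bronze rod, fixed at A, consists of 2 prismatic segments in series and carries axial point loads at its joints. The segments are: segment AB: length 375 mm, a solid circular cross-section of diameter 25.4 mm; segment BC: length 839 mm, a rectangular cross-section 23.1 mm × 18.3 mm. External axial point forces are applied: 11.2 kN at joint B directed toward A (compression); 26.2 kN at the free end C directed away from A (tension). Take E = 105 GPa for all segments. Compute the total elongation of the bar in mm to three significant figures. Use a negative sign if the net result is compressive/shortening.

Internal axial forces (sectioning from the free end, tension +): N_BC = 26.2 kN, N_AB = 15 kN.
A_AB = 506.7 mm².
A_BC = 422.7 mm².
δ_AB = 15000·375/(506.7·105000) = 0.1057 mm
δ_BC = 26200·839/(422.7·105000) = 0.4952 mm
δ = Σδ_i = 0.601 mm.

0.601 mm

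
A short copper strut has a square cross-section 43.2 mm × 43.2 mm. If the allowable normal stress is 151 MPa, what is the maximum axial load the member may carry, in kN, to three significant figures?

282 kN

A = 1866 mm².
P_max = σ_allow · A = 151 · 1866 = 281800 N = 281.8 kN.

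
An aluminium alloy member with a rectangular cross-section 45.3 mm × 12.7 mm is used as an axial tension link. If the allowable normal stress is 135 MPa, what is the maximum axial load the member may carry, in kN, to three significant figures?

A = 575.3 mm².
P_max = σ_allow · A = 135 · 575.3 = 77670 N = 77.67 kN.

77.7 kN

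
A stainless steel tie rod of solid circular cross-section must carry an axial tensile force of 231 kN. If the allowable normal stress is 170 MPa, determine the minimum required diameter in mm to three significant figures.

41.6 mm

Required area A ≥ P/σ_allow = 231000/170 = 1359 mm².
For a solid circular section, d ≥ √(4A/π) = 41.59 mm.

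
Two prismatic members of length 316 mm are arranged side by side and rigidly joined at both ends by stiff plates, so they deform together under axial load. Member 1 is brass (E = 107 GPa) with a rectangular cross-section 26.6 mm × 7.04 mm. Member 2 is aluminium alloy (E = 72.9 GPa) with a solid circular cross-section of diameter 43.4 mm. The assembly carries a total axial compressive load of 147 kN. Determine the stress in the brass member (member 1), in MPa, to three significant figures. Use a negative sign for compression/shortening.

A_1 = 187.3 mm².
A_2 = 1479 mm².
Equal strain + equilibrium ⇒ each member carries load in proportion to AE: A₁E₁ = 20040000 N, A₂E₂ = 107800000 N, ΣAE = 127900000 N.
σ₁ = P·E₁/ΣAE = -147000·107000/127900000 = -123 MPa.

-123 MPa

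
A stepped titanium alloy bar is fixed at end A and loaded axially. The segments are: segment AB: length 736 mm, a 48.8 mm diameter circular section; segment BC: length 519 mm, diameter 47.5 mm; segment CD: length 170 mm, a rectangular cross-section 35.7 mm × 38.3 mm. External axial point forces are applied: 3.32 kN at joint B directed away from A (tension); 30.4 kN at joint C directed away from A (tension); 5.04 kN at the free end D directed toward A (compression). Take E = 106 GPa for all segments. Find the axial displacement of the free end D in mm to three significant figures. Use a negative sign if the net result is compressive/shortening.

Internal axial forces (sectioning from the free end, tension +): N_CD = -5.04 kN, N_BC = 25.36 kN, N_AB = 28.68 kN.
A_AB = 1870 mm².
A_BC = 1772 mm².
A_CD = 1367 mm².
δ_AB = 28680·736/(1870·106000) = 0.1065 mm
δ_BC = 25360·519/(1772·106000) = 0.07007 mm
δ_CD = -5040·170/(1367·106000) = -0.005912 mm
δ = Σδ_i = 0.1706 mm.

0.171 mm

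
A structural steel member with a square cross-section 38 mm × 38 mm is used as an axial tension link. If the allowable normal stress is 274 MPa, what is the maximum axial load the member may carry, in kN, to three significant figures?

A = 1444 mm².
P_max = σ_allow · A = 274 · 1444 = 395700 N = 395.7 kN.

396 kN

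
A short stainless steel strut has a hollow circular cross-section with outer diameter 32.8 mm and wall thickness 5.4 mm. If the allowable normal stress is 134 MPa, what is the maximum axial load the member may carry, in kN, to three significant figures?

A = 464.8 mm².
P_max = σ_allow · A = 134 · 464.8 = 62290 N = 62.29 kN.

62.3 kN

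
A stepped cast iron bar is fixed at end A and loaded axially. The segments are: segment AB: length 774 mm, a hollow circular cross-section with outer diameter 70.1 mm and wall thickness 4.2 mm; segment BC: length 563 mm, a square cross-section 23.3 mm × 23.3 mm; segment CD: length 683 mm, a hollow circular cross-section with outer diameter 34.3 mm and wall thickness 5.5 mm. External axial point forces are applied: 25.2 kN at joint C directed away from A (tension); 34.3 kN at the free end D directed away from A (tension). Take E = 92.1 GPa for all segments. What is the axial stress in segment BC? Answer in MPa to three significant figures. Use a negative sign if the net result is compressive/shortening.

Internal axial forces (sectioning from the free end, tension +): N_CD = 34.3 kN, N_BC = 59.5 kN, N_AB = 59.5 kN.
A_BC = 542.9 mm².
σ_BC = N_BC/A_BC = 59500/542.9 = 109.6 MPa.

110 MPa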